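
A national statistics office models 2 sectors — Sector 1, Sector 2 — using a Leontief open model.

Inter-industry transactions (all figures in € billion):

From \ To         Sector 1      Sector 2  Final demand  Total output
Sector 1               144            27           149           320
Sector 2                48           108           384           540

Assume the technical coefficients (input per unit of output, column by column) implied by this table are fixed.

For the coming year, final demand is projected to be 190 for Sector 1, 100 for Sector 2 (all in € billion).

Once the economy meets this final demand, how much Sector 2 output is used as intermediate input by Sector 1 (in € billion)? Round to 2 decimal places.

z_21 = 54.45

Technical coefficients a_ij = z_ij / X_j:
  a_11 = 144/320 = 0.45, a_21 = 48/320 = 0.15
  a_12 = 27/540 = 0.05, a_22 = 108/540 = 0.20
I − A =
  [   0.55    -0.05]
  [  -0.15     0.80]
det(I−A) = (0.55)(0.80) − (-0.05)(-0.15) = 0.4325
adj(I−A) = [[0.80, 0.05], [0.15, 0.55]]
(I − A)⁻¹ = adj(I−A) / det(I−A) ≈
  [   1.8497     0.1156]
  [   0.3468     1.2717]
First solve x = (I − A)⁻¹ d = adj(I−A)·d / det(I−A); in particular x_1 = (0.80·190 + 0.05·100) / 0.4325 = 157.00 / 0.4325 ≈ 363.0058.
Intermediate flow from 2 to 1: z_21 = a_21 · x_1 = 0.15 × 157.00 / 0.4325 = 23.55 / 0.4325 ≈ 54.45.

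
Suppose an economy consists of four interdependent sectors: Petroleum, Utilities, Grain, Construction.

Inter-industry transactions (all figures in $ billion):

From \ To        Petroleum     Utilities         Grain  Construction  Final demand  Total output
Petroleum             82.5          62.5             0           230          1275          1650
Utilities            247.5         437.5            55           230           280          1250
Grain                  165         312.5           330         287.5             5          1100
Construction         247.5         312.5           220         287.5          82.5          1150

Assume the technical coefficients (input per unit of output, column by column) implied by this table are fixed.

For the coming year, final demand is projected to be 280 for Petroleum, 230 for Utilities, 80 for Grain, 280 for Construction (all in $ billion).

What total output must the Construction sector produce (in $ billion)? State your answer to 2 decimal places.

Technical coefficients a_ij = z_ij / X_j:
  a_PP = 82.5/1650 = 0.05, a_UP = 247.5/1650 = 0.15, a_GP = 165/1650 = 0.10, a_CP = 247.5/1650 = 0.15
  a_PU = 62.5/1250 = 0.05, a_UU = 437.5/1250 = 0.35, a_GU = 312.5/1250 = 0.25, a_CU = 312.5/1250 = 0.25
  a_PG = 0/1100 = 0.00, a_UG = 55/1100 = 0.05, a_GG = 330/1100 = 0.30, a_CG = 220/1100 = 0.20
  a_PC = 230/1150 = 0.20, a_UC = 230/1150 = 0.20, a_GC = 287.5/1150 = 0.25, a_CC = 287.5/1150 = 0.25
I − A =
  [   0.95    -0.05     0.00    -0.20]
  [  -0.15     0.65    -0.05    -0.20]
  [  -0.10    -0.25     0.70    -0.25]
  [  -0.15    -0.25    -0.20     0.75]
Compute the cofactors C_ij = (−1)^(i+j)·(3×3 minor ij) of I−A; the adjugate is their transpose:
adj(I−A) = Cᵀ =
  [ 0.251250   0.068750   0.032375   0.096125]
  [ 0.101875   0.426250   0.078125   0.166875]
  [ 0.113125   0.240625   0.381500   0.221500]
  [ 0.114375   0.220000   0.134250   0.414875]
det(I−A) = Σ_j (I−A)_1j·C_1j = (0.95)(0.251250) + (-0.05)(0.101875) + (0.00)(0.113125) + (-0.20)(0.114375) = 0.21071875
(I − A)⁻¹ = adj(I−A) / det(I−A) ≈
  [   1.1923     0.3263     0.1536     0.4562]
  [   0.4835     2.0228     0.3708     0.7919]
  [   0.5369     1.1419     1.8105     1.0512]
  [   0.5428     1.0440     0.6371     1.9689]
x = (I − A)⁻¹ d = adj(I−A)·d / det(I−A), with det(I−A) = 0.21071875:
  x_P = (0.251250·280 + 0.068750·230 + 0.032375·80 + 0.096125·280) / 0.21071875 = 115.6675 / 0.21071875 ≈ 548.92
  x_U = (0.101875·280 + 0.426250·230 + 0.078125·80 + 0.166875·280) / 0.21071875 = 179.5375 / 0.21071875 ≈ 852.02
  x_G = (0.113125·280 + 0.240625·230 + 0.381500·80 + 0.221500·280) / 0.21071875 = 179.55875 / 0.21071875 ≈ 852.13
  x_C = (0.114375·280 + 0.220000·230 + 0.134250·80 + 0.414875·280) / 0.21071875 = 209.53 / 0.21071875 ≈ 994.36

x_C = 994.36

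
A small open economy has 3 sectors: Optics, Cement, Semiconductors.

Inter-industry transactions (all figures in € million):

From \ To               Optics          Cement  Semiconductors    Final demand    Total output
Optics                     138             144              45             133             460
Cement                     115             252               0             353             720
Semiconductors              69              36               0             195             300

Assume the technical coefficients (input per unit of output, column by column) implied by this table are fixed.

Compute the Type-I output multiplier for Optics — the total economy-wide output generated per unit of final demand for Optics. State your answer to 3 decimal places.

m_O = 2.600

Technical coefficients a_ij = z_ij / X_j:
  a_OO = 138/460 = 0.30, a_CO = 115/460 = 0.25, a_SO = 69/460 = 0.15
  a_OC = 144/720 = 0.20, a_CC = 252/720 = 0.35, a_SC = 36/720 = 0.05
  a_OS = 45/300 = 0.15, a_CS = 0/300 = 0.00, a_SS = 0/300 = 0.00
I − A =
  [   0.70    -0.20    -0.15]
  [  -0.25     0.65     0.00]
  [  -0.15    -0.05     1.00]
Cofactors of I−A, C_ij = (−1)^(i+j)·(minor ij) (rows/columns in the sector order above):
  C_11 = (0.65)(1.00) − (0.00)(-0.05) = 0.6500
  C_12 = −[(-0.25)(1.00) − (0.00)(-0.15)] = 0.2500
  C_13 = (-0.25)(-0.05) − (0.65)(-0.15) = 0.1100
  C_21 = −[(-0.20)(1.00) − (-0.15)(-0.05)] = 0.2075
  C_22 = (0.70)(1.00) − (-0.15)(-0.15) = 0.6775
  C_23 = −[(0.70)(-0.05) − (-0.20)(-0.15)] = 0.0650
  C_31 = (-0.20)(0.00) − (-0.15)(0.65) = 0.0975
  C_32 = −[(0.70)(0.00) − (-0.15)(-0.25)] = 0.0375
  C_33 = (0.70)(0.65) − (-0.20)(-0.25) = 0.4050
det(I−A) = Σ_j (I−A)_1j·C_1j = (0.70)(0.6500) + (-0.20)(0.2500) + (-0.15)(0.1100) = 0.3885
adj(I−A) = Cᵀ =
  [ 0.6500   0.2075   0.0975]
  [ 0.2500   0.6775   0.0375]
  [ 0.1100   0.0650   0.4050]
(I − A)⁻¹ = adj(I−A) / det(I−A) ≈
  [   1.6731     0.5341     0.2510]
  [   0.6435     1.7439     0.0965]
  [   0.2831     0.1673     1.0425]
The output multiplier for sector j is the column-j sum of the Leontief inverse (I − A)⁻¹ = adj(I−A) / det(I−A).
Column O of adj(I−A): (0.6500, 0.2500, 0.1100); det(I−A) = 0.3885.
m_O = (0.6500 + 0.2500 + 0.1100) / 0.3885 = 1.01 / 0.3885 ≈ 2.600.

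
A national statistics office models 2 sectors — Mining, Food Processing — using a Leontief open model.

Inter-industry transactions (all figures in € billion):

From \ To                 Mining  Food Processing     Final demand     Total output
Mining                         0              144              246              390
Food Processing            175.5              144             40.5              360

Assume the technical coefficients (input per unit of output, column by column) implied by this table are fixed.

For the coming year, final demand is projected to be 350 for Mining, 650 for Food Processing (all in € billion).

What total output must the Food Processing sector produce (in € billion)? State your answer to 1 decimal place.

x_2 = 1922.6

Technical coefficients a_ij = z_ij / X_j:
  a_11 = 0/390 = 0.00, a_21 = 175.5/390 = 0.45
  a_12 = 144/360 = 0.40, a_22 = 144/360 = 0.40
I − A =
  [   1.00    -0.40]
  [  -0.45     0.60]
det(I−A) = (1.00)(0.60) − (-0.40)(-0.45) = 0.4200
adj(I−A) = [[0.60, 0.40], [0.45, 1.00]]
(I − A)⁻¹ = adj(I−A) / det(I−A) ≈
  [   1.4286     0.9524]
  [   1.0714     2.3810]
x = (I − A)⁻¹ d = adj(I−A)·d / det(I−A), with det(I−A) = 0.4200:
  x_1 = (0.60·350 + 0.40·650) / 0.4200 = 470.00 / 0.4200 ≈ 1119.0
  x_2 = (0.45·350 + 1.00·650) / 0.4200 = 807.50 / 0.4200 ≈ 1922.6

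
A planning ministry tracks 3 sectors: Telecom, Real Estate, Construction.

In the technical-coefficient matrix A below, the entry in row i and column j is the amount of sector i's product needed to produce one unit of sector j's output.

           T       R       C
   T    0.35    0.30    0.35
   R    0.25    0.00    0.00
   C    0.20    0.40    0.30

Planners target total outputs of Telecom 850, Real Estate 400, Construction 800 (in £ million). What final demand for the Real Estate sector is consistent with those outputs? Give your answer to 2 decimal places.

d_R = 187.50

I − A =
  [   0.65    -0.30    -0.35]
  [  -0.25     1.00     0.00]
  [  -0.20    -0.40     0.70]
d = (I − A) x:
  d_T = (+0.65)·850 + (-0.30)·400 + (-0.35)·800 = 152.50
  d_R = (-0.25)·850 + (+1.00)·400 + (+0.00)·800 = 187.50
  d_C = (-0.20)·850 + (-0.40)·400 + (+0.70)·800 = 230.00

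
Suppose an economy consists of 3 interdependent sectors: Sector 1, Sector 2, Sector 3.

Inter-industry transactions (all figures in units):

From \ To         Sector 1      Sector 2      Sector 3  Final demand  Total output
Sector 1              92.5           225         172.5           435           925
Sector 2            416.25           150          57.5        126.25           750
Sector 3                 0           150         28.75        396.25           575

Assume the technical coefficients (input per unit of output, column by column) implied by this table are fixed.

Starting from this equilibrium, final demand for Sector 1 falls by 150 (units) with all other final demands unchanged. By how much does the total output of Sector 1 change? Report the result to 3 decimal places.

Technical coefficients a_ij = z_ij / X_j:
  a_11 = 92.5/925 = 0.10, a_21 = 416.25/925 = 0.45, a_31 = 0/925 = 0.00
  a_12 = 225/750 = 0.30, a_22 = 150/750 = 0.20, a_32 = 150/750 = 0.20
  a_13 = 172.5/575 = 0.30, a_23 = 57.5/575 = 0.10, a_33 = 28.75/575 = 0.05
I − A =
  [   0.90    -0.30    -0.30]
  [  -0.45     0.80    -0.10]
  [   0.00    -0.20     0.95]
Cofactors of I−A, C_ij = (−1)^(i+j)·(minor ij) (rows/columns in the sector order above):
  C_11 = (0.80)(0.95) − (-0.10)(-0.20) = 0.7400
  C_12 = −[(-0.45)(0.95) − (-0.10)(0.00)] = 0.4275
  C_13 = (-0.45)(-0.20) − (0.80)(0.00) = 0.0900
  C_21 = −[(-0.30)(0.95) − (-0.30)(-0.20)] = 0.3450
  C_22 = (0.90)(0.95) − (-0.30)(0.00) = 0.8550
  C_23 = −[(0.90)(-0.20) − (-0.30)(0.00)] = 0.1800
  C_31 = (-0.30)(-0.10) − (-0.30)(0.80) = 0.2700
  C_32 = −[(0.90)(-0.10) − (-0.30)(-0.45)] = 0.2250
  C_33 = (0.90)(0.80) − (-0.30)(-0.45) = 0.5850
det(I−A) = Σ_j (I−A)_1j·C_1j = (0.90)(0.7400) + (-0.30)(0.4275) + (-0.30)(0.0900) = 0.51075
adj(I−A) = Cᵀ =
  [ 0.7400   0.3450   0.2700]
  [ 0.4275   0.8550   0.2250]
  [ 0.0900   0.1800   0.5850]
(I − A)⁻¹ = adj(I−A) / det(I−A) ≈
  [   1.4488     0.6755     0.5286]
  [   0.8370     1.6740     0.4405]
  [   0.1762     0.3524     1.1454]
Δx = (I − A)⁻¹ Δd with Δd having -150 in the Sector 1 component and 0 elsewhere.
So Δx_1 = L_11 · (-150), where L_11 = adj(I−A)_11 / det(I−A) = 0.7400 / 0.51075.
Δx_1 = 0.7400 × (-150) / 0.51075 = -111.00 / 0.51075 ≈ -217.327.

Δx_1 = -217.327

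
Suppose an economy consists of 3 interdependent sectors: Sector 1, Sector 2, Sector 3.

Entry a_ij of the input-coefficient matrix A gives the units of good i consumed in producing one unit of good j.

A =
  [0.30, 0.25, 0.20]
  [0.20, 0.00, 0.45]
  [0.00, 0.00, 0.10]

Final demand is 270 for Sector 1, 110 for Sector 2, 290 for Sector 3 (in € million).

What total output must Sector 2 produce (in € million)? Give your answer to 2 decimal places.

I − A =
  [   0.70    -0.25    -0.20]
  [  -0.20     1.00    -0.45]
  [   0.00     0.00     0.90]
Cofactors of I−A, C_ij = (−1)^(i+j)·(minor ij) (rows/columns in the sector order above):
  C_11 = (1.00)(0.90) − (-0.45)(0.00) = 0.9000
  C_12 = −[(-0.20)(0.90) − (-0.45)(0.00)] = 0.1800
  C_13 = (-0.20)(0.00) − (1.00)(0.00) = 0.0000
  C_21 = −[(-0.25)(0.90) − (-0.20)(0.00)] = 0.2250
  C_22 = (0.70)(0.90) − (-0.20)(0.00) = 0.6300
  C_23 = −[(0.70)(0.00) − (-0.25)(0.00)] = 0.0000
  C_31 = (-0.25)(-0.45) − (-0.20)(1.00) = 0.3125
  C_32 = −[(0.70)(-0.45) − (-0.20)(-0.20)] = 0.3550
  C_33 = (0.70)(1.00) − (-0.25)(-0.20) = 0.6500
det(I−A) = Σ_j (I−A)_1j·C_1j = (0.70)(0.9000) + (-0.25)(0.1800) + (-0.20)(0.0000) = 0.5850
adj(I−A) = Cᵀ =
  [ 0.9000   0.2250   0.3125]
  [ 0.1800   0.6300   0.3550]
  [ 0.0000   0.0000   0.6500]
(I − A)⁻¹ = adj(I−A) / det(I−A) ≈
  [   1.5385     0.3846     0.5342]
  [   0.3077     1.0769     0.6068]
  [   0.0000     0.0000     1.1111]
x = (I − A)⁻¹ d = adj(I−A)·d / det(I−A), with det(I−A) = 0.5850:
  x_1 = (0.9000·270 + 0.2250·110 + 0.3125·290) / 0.5850 = 358.375 / 0.5850 ≈ 612.61
  x_2 = (0.1800·270 + 0.6300·110 + 0.3550·290) / 0.5850 = 220.85 / 0.5850 ≈ 377.52
  x_3 = (0.0000·270 + 0.0000·110 + 0.6500·290) / 0.5850 = 188.50 / 0.5850 ≈ 322.22

x_2 = 377.52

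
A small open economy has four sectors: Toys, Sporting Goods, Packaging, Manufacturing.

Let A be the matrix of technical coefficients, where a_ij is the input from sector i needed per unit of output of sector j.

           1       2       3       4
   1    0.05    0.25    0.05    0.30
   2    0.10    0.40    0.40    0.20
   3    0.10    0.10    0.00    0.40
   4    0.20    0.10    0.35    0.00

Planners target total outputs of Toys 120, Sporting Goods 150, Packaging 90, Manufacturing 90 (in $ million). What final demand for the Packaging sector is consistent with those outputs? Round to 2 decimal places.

I − A =
  [   0.95    -0.25    -0.05    -0.30]
  [  -0.10     0.60    -0.40    -0.20]
  [  -0.10    -0.10     1.00    -0.40]
  [  -0.20    -0.10    -0.35     1.00]
d = (I − A) x:
  d_1 = (+0.95)·120 + (-0.25)·150 + (-0.05)·90 + (-0.30)·90 = 45.00
  d_2 = (-0.10)·120 + (+0.60)·150 + (-0.40)·90 + (-0.20)·90 = 24.00
  d_3 = (-0.10)·120 + (-0.10)·150 + (+1.00)·90 + (-0.40)·90 = 27.00
  d_4 = (-0.20)·120 + (-0.10)·150 + (-0.35)·90 + (+1.00)·90 = 19.50

d_3 = 27.00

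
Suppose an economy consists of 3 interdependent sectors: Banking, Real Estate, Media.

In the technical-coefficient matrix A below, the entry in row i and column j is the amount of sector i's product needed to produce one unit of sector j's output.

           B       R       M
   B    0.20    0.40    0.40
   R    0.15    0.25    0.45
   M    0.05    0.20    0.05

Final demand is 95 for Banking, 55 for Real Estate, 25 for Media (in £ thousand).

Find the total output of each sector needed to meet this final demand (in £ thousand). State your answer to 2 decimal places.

I − A =
  [   0.80    -0.40    -0.40]
  [  -0.15     0.75    -0.45]
  [  -0.05    -0.20     0.95]
Cofactors of I−A, C_ij = (−1)^(i+j)·(minor ij) (rows/columns in the sector order above):
  C_11 = (0.75)(0.95) − (-0.45)(-0.20) = 0.6225
  C_12 = −[(-0.15)(0.95) − (-0.45)(-0.05)] = 0.1650
  C_13 = (-0.15)(-0.20) − (0.75)(-0.05) = 0.0675
  C_21 = −[(-0.40)(0.95) − (-0.40)(-0.20)] = 0.4600
  C_22 = (0.80)(0.95) − (-0.40)(-0.05) = 0.7400
  C_23 = −[(0.80)(-0.20) − (-0.40)(-0.05)] = 0.1800
  C_31 = (-0.40)(-0.45) − (-0.40)(0.75) = 0.4800
  C_32 = −[(0.80)(-0.45) − (-0.40)(-0.15)] = 0.4200
  C_33 = (0.80)(0.75) − (-0.40)(-0.15) = 0.5400
det(I−A) = Σ_j (I−A)_1j·C_1j = (0.80)(0.6225) + (-0.40)(0.1650) + (-0.40)(0.0675) = 0.4050
adj(I−A) = Cᵀ =
  [ 0.6225   0.4600   0.4800]
  [ 0.1650   0.7400   0.4200]
  [ 0.0675   0.1800   0.5400]
(I − A)⁻¹ = adj(I−A) / det(I−A) ≈
  [   1.5370     1.1358     1.1852]
  [   0.4074     1.8272     1.0370]
  [   0.1667     0.4444     1.3333]
x = (I − A)⁻¹ d = adj(I−A)·d / det(I−A), with det(I−A) = 0.4050:
  x_B = (0.6225·95 + 0.4600·55 + 0.4800·25) / 0.4050 = 96.4375 / 0.4050 ≈ 238.12
  x_R = (0.1650·95 + 0.7400·55 + 0.4200·25) / 0.4050 = 66.875 / 0.4050 ≈ 165.12
  x_M = (0.0675·95 + 0.1800·55 + 0.5400·25) / 0.4050 = 29.8125 / 0.4050 ≈ 73.61

x_B = 238.12, x_R = 165.12, x_M = 73.61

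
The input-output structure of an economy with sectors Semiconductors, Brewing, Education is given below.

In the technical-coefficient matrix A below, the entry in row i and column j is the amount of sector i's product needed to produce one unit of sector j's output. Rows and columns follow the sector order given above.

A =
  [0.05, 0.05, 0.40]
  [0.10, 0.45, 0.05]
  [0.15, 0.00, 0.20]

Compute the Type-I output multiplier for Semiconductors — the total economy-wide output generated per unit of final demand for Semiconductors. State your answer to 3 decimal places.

m_1 = 1.603

I − A =
  [   0.95    -0.05    -0.40]
  [  -0.10     0.55    -0.05]
  [  -0.15     0.00     0.80]
Cofactors of I−A, C_ij = (−1)^(i+j)·(minor ij) (rows/columns in the sector order above):
  C_11 = (0.55)(0.80) − (-0.05)(0.00) = 0.4400
  C_12 = −[(-0.10)(0.80) − (-0.05)(-0.15)] = 0.0875
  C_13 = (-0.10)(0.00) − (0.55)(-0.15) = 0.0825
  C_21 = −[(-0.05)(0.80) − (-0.40)(0.00)] = 0.0400
  C_22 = (0.95)(0.80) − (-0.40)(-0.15) = 0.7000
  C_23 = −[(0.95)(0.00) − (-0.05)(-0.15)] = 0.0075
  C_31 = (-0.05)(-0.05) − (-0.40)(0.55) = 0.2225
  C_32 = −[(0.95)(-0.05) − (-0.40)(-0.10)] = 0.0875
  C_33 = (0.95)(0.55) − (-0.05)(-0.10) = 0.5175
det(I−A) = Σ_j (I−A)_1j·C_1j = (0.95)(0.4400) + (-0.05)(0.0875) + (-0.40)(0.0825) = 0.380625
adj(I−A) = Cᵀ =
  [ 0.4400   0.0400   0.2225]
  [ 0.0875   0.7000   0.0875]
  [ 0.0825   0.0075   0.5175]
(I − A)⁻¹ = adj(I−A) / det(I−A) ≈
  [   1.1560     0.1051     0.5846]
  [   0.2299     1.8391     0.2299]
  [   0.2167     0.0197     1.3596]
The output multiplier for sector j is the column-j sum of the Leontief inverse (I − A)⁻¹ = adj(I−A) / det(I−A).
Column 1 of adj(I−A): (0.4400, 0.0875, 0.0825); det(I−A) = 0.380625.
m_1 = (0.4400 + 0.0875 + 0.0825) / 0.380625 = 0.61 / 0.380625 ≈ 1.603.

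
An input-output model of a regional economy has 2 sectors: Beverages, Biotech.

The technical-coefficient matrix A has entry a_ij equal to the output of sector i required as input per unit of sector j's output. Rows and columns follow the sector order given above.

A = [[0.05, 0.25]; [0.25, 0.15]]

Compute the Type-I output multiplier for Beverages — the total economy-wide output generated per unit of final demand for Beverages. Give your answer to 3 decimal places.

I − A =
  [   0.95    -0.25]
  [  -0.25     0.85]
det(I−A) = (0.95)(0.85) − (-0.25)(-0.25) = 0.7450
adj(I−A) = [[0.85, 0.25], [0.25, 0.95]]
(I − A)⁻¹ = adj(I−A) / det(I−A) ≈
  [   1.1409     0.3356]
  [   0.3356     1.2752]
The output multiplier for sector j is the column-j sum of the Leontief inverse (I − A)⁻¹ = adj(I−A) / det(I−A).
Column 1 of adj(I−A): (0.85, 0.25); det(I−A) = 0.7450.
m_1 = (0.85 + 0.25) / 0.7450 = 1.10 / 0.7450 ≈ 1.477.

m_1 = 1.477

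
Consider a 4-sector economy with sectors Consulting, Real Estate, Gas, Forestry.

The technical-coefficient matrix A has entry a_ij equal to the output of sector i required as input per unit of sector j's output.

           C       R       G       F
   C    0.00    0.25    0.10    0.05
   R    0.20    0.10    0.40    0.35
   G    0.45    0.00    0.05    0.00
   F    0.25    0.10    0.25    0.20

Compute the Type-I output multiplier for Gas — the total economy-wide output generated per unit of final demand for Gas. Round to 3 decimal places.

I − A =
  [   1.00    -0.25    -0.10    -0.05]
  [  -0.20     0.90    -0.40    -0.35]
  [  -0.45     0.00     0.95     0.00]
  [  -0.25    -0.10    -0.25     0.80]
Compute the cofactors C_ij = (−1)^(i+j)·(3×3 minor ij) of I−A; the adjugate is their transpose:
adj(I−A) = Cᵀ =
  [ 0.650750   0.194750   0.183625   0.125875]
  [ 0.418500   0.706500   0.429750   0.335250]
  [ 0.308250   0.092250   0.610875   0.059625]
  [ 0.352000   0.178000   0.302000   0.722000]
det(I−A) = Σ_j (I−A)_1j·C_1j = (1.00)(0.650750) + (-0.25)(0.418500) + (-0.10)(0.308250) + (-0.05)(0.352000) = 0.4977
(I − A)⁻¹ = adj(I−A) / det(I−A) ≈
  [   1.3075     0.3913     0.3689     0.2529]
  [   0.8409     1.4195     0.8635     0.6736]
  [   0.6193     0.1854     1.2274     0.1198]
  [   0.7073     0.3576     0.6068     1.4507]
The output multiplier for sector j is the column-j sum of the Leontief inverse (I − A)⁻¹ = adj(I−A) / det(I−A).
Column G of adj(I−A): (0.183625, 0.429750, 0.610875, 0.302000); det(I−A) = 0.4977.
m_G = (0.183625 + 0.429750 + 0.610875 + 0.302000) / 0.4977 = 1.52625 / 0.4977 ≈ 3.067.

m_G = 3.067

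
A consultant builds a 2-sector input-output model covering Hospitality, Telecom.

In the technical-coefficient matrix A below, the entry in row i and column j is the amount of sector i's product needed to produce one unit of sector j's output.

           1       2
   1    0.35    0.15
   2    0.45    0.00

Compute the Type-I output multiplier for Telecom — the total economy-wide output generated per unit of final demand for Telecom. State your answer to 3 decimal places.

m_2 = 1.373

I − A =
  [   0.65    -0.15]
  [  -0.45     1.00]
det(I−A) = (0.65)(1.00) − (-0.15)(-0.45) = 0.5825
adj(I−A) = [[1.00, 0.15], [0.45, 0.65]]
(I − A)⁻¹ = adj(I−A) / det(I−A) ≈
  [   1.7167     0.2575]
  [   0.7725     1.1159]
The output multiplier for sector j is the column-j sum of the Leontief inverse (I − A)⁻¹ = adj(I−A) / det(I−A).
Column 2 of adj(I−A): (0.15, 0.65); det(I−A) = 0.5825.
m_2 = (0.15 + 0.65) / 0.5825 = 0.80 / 0.5825 ≈ 1.373.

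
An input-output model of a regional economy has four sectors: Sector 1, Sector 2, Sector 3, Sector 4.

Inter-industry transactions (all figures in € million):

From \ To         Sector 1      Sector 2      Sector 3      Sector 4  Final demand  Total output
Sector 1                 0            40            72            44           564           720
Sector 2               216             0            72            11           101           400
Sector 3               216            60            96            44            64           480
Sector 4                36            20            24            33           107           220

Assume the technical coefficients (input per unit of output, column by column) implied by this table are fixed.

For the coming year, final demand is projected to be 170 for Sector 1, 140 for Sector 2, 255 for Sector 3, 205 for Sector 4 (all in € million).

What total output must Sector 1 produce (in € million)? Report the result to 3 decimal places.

x_1 = 358.890

Technical coefficients a_ij = z_ij / X_j:
  a_11 = 0/720 = 0.00, a_21 = 216/720 = 0.30, a_31 = 216/720 = 0.30, a_41 = 36/720 = 0.05
  a_12 = 40/400 = 0.10, a_22 = 0/400 = 0.00, a_32 = 60/400 = 0.15, a_42 = 20/400 = 0.05
  a_13 = 72/480 = 0.15, a_23 = 72/480 = 0.15, a_33 = 96/480 = 0.20, a_43 = 24/480 = 0.05
  a_14 = 44/220 = 0.20, a_24 = 11/220 = 0.05, a_34 = 44/220 = 0.20, a_44 = 33/220 = 0.15
I − A =
  [   1.00    -0.10    -0.15    -0.20]
  [  -0.30     1.00    -0.15    -0.05]
  [  -0.30    -0.15     0.80    -0.20]
  [  -0.05    -0.05    -0.05     0.85]
Compute the cofactors C_ij = (−1)^(i+j)·(3×3 minor ij) of I−A; the adjugate is their transpose:
adj(I−A) = Cᵀ =
  [ 0.647000   0.097125   0.151625   0.193625]
  [ 0.243500   0.619250   0.170125   0.133750]
  [ 0.305875   0.165500   0.808750   0.272000]
  [ 0.070375   0.051875   0.066500   0.697250]
det(I−A) = Σ_j (I−A)_1j·C_1j = (1.00)(0.647000) + (-0.10)(0.243500) + (-0.15)(0.305875) + (-0.20)(0.070375) = 0.56269375
(I − A)⁻¹ = adj(I−A) / det(I−A) ≈
  [   1.1498     0.1726     0.2695     0.3441]
  [   0.4327     1.1005     0.3023     0.2377]
  [   0.5436     0.2941     1.4373     0.4834]
  [   0.1251     0.0922     0.1182     1.2391]
x = (I − A)⁻¹ d = adj(I−A)·d / det(I−A), with det(I−A) = 0.56269375:
  x_1 = (0.647000·170 + 0.097125·140 + 0.151625·255 + 0.193625·205) / 0.56269375 = 201.945 / 0.56269375 ≈ 358.890
  x_2 = (0.243500·170 + 0.619250·140 + 0.170125·255 + 0.133750·205) / 0.56269375 = 198.890625 / 0.56269375 ≈ 353.462
  x_3 = (0.305875·170 + 0.165500·140 + 0.808750·255 + 0.272000·205) / 0.56269375 = 337.16 / 0.56269375 ≈ 599.189
  x_4 = (0.070375·170 + 0.051875·140 + 0.066500·255 + 0.697250·205) / 0.56269375 = 179.12 / 0.56269375 ≈ 318.326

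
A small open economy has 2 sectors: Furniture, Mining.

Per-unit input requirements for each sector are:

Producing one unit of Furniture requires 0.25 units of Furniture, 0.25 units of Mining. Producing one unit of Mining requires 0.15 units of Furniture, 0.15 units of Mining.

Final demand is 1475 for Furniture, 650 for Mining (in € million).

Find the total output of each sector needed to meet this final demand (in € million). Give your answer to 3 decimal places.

I − A =
  [   0.75    -0.15]
  [  -0.25     0.85]
det(I−A) = (0.75)(0.85) − (-0.15)(-0.25) = 0.6000
adj(I−A) = [[0.85, 0.15], [0.25, 0.75]]
(I − A)⁻¹ = adj(I−A) / det(I−A) ≈
  [   1.4167     0.2500]
  [   0.4167     1.2500]
x = (I − A)⁻¹ d = adj(I−A)·d / det(I−A), with det(I−A) = 0.6000:
  x_F = (0.85·1475 + 0.15·650) / 0.6000 = 1351.25 / 0.6000 ≈ 2252.083
  x_M = (0.25·1475 + 0.75·650) / 0.6000 = 856.25 / 0.6000 ≈ 1427.083

x_F = 2252.083, x_M = 1427.083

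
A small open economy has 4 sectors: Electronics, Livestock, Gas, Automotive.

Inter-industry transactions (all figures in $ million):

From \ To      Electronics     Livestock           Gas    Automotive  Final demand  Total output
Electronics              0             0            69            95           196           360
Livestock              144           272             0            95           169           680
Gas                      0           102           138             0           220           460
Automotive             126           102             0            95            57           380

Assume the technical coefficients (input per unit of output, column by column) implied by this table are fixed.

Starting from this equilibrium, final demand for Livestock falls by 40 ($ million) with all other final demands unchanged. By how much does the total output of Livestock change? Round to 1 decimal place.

Technical coefficients a_ij = z_ij / X_j:
  a_EE = 0/360 = 0.00, a_LE = 144/360 = 0.40, a_GE = 0/360 = 0.00, a_AE = 126/360 = 0.35
  a_EL = 0/680 = 0.00, a_LL = 272/680 = 0.40, a_GL = 102/680 = 0.15, a_AL = 102/680 = 0.15
  a_EG = 69/460 = 0.15, a_LG = 0/460 = 0.00, a_GG = 138/460 = 0.30, a_AG = 0/460 = 0.00
  a_EA = 95/380 = 0.25, a_LA = 95/380 = 0.25, a_GA = 0/380 = 0.00, a_AA = 95/380 = 0.25
I − A =
  [   1.00     0.00    -0.15    -0.25]
  [  -0.40     0.60     0.00    -0.25]
  [   0.00    -0.15     0.70     0.00]
  [  -0.35    -0.15     0.00     0.75]
Compute the cofactors C_ij = (−1)^(i+j)·(3×3 minor ij) of I−A; the adjugate is their transpose:
adj(I−A) = Cᵀ =
  [ 0.288750   0.043125   0.061875   0.110625]
  [ 0.271250   0.463750   0.058125   0.245000]
  [ 0.058125   0.099375   0.345000   0.052500]
  [ 0.189000   0.112875   0.040500   0.411000]
det(I−A) = Σ_j (I−A)_1j·C_1j = (1.00)(0.288750) + (0.00)(0.271250) + (-0.15)(0.058125) + (-0.25)(0.189000) = 0.23278125
(I − A)⁻¹ = adj(I−A) / det(I−A) ≈
  [   1.2404     0.1853     0.2658     0.4752]
  [   1.1653     1.9922     0.2497     1.0525]
  [   0.2497     0.4269     1.4821     0.2255]
  [   0.8119     0.4849     0.1740     1.7656]
Δx = (I − A)⁻¹ Δd with Δd having -40 in the Livestock component and 0 elsewhere.
So Δx_L = L_LL · (-40), where L_LL = adj(I−A)_LL / det(I−A) = 0.463750 / 0.23278125.
Δx_L = 0.463750 × (-40) / 0.23278125 = -18.55 / 0.23278125 ≈ -79.7.

Δx_L = -79.7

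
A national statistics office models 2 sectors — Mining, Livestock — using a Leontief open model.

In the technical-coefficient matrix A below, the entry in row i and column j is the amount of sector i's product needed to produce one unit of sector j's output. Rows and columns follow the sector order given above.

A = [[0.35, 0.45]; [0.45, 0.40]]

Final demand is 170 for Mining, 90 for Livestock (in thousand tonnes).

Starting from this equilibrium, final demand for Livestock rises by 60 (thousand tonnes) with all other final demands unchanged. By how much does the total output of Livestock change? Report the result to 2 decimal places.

Δx_L = 208.00

I − A =
  [   0.65    -0.45]
  [  -0.45     0.60]
det(I−A) = (0.65)(0.60) − (-0.45)(-0.45) = 0.1875
adj(I−A) = [[0.60, 0.45], [0.45, 0.65]]
(I − A)⁻¹ = adj(I−A) / det(I−A) ≈
  [   3.2000     2.4000]
  [   2.4000     3.4667]
Δx = (I − A)⁻¹ Δd with Δd having +60 in the Livestock component and 0 elsewhere.
So Δx_L = L_LL · (+60), where L_LL = adj(I−A)_LL / det(I−A) = 0.65 / 0.1875.
Δx_L = 0.65 × (+60) / 0.1875 = 39.00 / 0.1875 = 208.00.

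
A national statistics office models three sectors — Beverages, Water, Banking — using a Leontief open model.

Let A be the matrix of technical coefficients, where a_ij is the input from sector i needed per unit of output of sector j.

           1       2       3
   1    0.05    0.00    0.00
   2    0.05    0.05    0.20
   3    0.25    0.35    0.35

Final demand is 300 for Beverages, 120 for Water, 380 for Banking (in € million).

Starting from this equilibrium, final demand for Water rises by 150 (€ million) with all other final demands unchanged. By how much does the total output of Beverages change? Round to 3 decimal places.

I − A =
  [   0.95     0.00     0.00]
  [  -0.05     0.95    -0.20]
  [  -0.25    -0.35     0.65]
Cofactors of I−A, C_ij = (−1)^(i+j)·(minor ij) (rows/columns in the sector order above):
  C_11 = (0.95)(0.65) − (-0.20)(-0.35) = 0.5475
  C_12 = −[(-0.05)(0.65) − (-0.20)(-0.25)] = 0.0825
  C_13 = (-0.05)(-0.35) − (0.95)(-0.25) = 0.2550
  C_21 = −[(0.00)(0.65) − (0.00)(-0.35)] = 0.0000
  C_22 = (0.95)(0.65) − (0.00)(-0.25) = 0.6175
  C_23 = −[(0.95)(-0.35) − (0.00)(-0.25)] = 0.3325
  C_31 = (0.00)(-0.20) − (0.00)(0.95) = 0.0000
  C_32 = −[(0.95)(-0.20) − (0.00)(-0.05)] = 0.1900
  C_33 = (0.95)(0.95) − (0.00)(-0.05) = 0.9025
det(I−A) = Σ_j (I−A)_1j·C_1j = (0.95)(0.5475) + (0.00)(0.0825) + (0.00)(0.2550) = 0.520125
adj(I−A) = Cᵀ =
  [ 0.5475   0.0000   0.0000]
  [ 0.0825   0.6175   0.1900]
  [ 0.2550   0.3325   0.9025]
(I − A)⁻¹ = adj(I−A) / det(I−A) ≈
  [   1.0526     0.0000     0.0000]
  [   0.1586     1.1872     0.3653]
  [   0.4903     0.6393     1.7352]
Δx = (I − A)⁻¹ Δd with Δd having +150 in the Water component and 0 elsewhere.
So Δx_1 = L_12 · (+150), where L_12 = adj(I−A)_12 / det(I−A) = 0.0000 / 0.520125.
Δx_1 = 0.0000 × (+150) / 0.520125 = 0.00 / 0.520125 = 0.000.

Δx_1 = 0.000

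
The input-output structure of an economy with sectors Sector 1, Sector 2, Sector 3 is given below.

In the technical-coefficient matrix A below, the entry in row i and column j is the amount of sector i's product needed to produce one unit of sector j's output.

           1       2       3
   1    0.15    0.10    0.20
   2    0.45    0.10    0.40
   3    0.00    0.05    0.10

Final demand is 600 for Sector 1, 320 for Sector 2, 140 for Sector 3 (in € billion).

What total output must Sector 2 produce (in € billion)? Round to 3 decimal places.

x_2 = 874.701

I − A =
  [   0.85    -0.10    -0.20]
  [  -0.45     0.90    -0.40]
  [   0.00    -0.05     0.90]
Cofactors of I−A, C_ij = (−1)^(i+j)·(minor ij) (rows/columns in the sector order above):
  C_11 = (0.90)(0.90) − (-0.40)(-0.05) = 0.7900
  C_12 = −[(-0.45)(0.90) − (-0.40)(0.00)] = 0.4050
  C_13 = (-0.45)(-0.05) − (0.90)(0.00) = 0.0225
  C_21 = −[(-0.10)(0.90) − (-0.20)(-0.05)] = 0.1000
  C_22 = (0.85)(0.90) − (-0.20)(0.00) = 0.7650
  C_23 = −[(0.85)(-0.05) − (-0.10)(0.00)] = 0.0425
  C_31 = (-0.10)(-0.40) − (-0.20)(0.90) = 0.2200
  C_32 = −[(0.85)(-0.40) − (-0.20)(-0.45)] = 0.4300
  C_33 = (0.85)(0.90) − (-0.10)(-0.45) = 0.7200
det(I−A) = Σ_j (I−A)_1j·C_1j = (0.85)(0.7900) + (-0.10)(0.4050) + (-0.20)(0.0225) = 0.6265
adj(I−A) = Cᵀ =
  [ 0.7900   0.1000   0.2200]
  [ 0.4050   0.7650   0.4300]
  [ 0.0225   0.0425   0.7200]
(I − A)⁻¹ = adj(I−A) / det(I−A) ≈
  [   1.2610     0.1596     0.3512]
  [   0.6464     1.2211     0.6864]
  [   0.0359     0.0678     1.1492]
x = (I − A)⁻¹ d = adj(I−A)·d / det(I−A), with det(I−A) = 0.6265:
  x_1 = (0.7900·600 + 0.1000·320 + 0.2200·140) / 0.6265 = 536.80 / 0.6265 ≈ 856.824
  x_2 = (0.4050·600 + 0.7650·320 + 0.4300·140) / 0.6265 = 548.00 / 0.6265 ≈ 874.701
  x_3 = (0.0225·600 + 0.0425·320 + 0.7200·140) / 0.6265 = 127.90 / 0.6265 ≈ 204.150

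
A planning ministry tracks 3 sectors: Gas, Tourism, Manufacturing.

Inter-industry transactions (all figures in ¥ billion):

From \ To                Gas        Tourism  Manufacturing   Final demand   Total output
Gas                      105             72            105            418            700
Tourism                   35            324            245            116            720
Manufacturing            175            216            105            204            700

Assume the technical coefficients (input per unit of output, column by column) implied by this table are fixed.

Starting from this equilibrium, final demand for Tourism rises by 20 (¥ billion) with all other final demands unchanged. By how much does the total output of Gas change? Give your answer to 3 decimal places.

Technical coefficients a_ij = z_ij / X_j:
  a_11 = 105/700 = 0.15, a_21 = 35/700 = 0.05, a_31 = 175/700 = 0.25
  a_12 = 72/720 = 0.10, a_22 = 324/720 = 0.45, a_32 = 216/720 = 0.30
  a_13 = 105/700 = 0.15, a_23 = 245/700 = 0.35, a_33 = 105/700 = 0.15
I − A =
  [   0.85    -0.10    -0.15]
  [  -0.05     0.55    -0.35]
  [  -0.25    -0.30     0.85]
Cofactors of I−A, C_ij = (−1)^(i+j)·(minor ij) (rows/columns in the sector order above):
  C_11 = (0.55)(0.85) − (-0.35)(-0.30) = 0.3625
  C_12 = −[(-0.05)(0.85) − (-0.35)(-0.25)] = 0.1300
  C_13 = (-0.05)(-0.30) − (0.55)(-0.25) = 0.1525
  C_21 = −[(-0.10)(0.85) − (-0.15)(-0.30)] = 0.1300
  C_22 = (0.85)(0.85) − (-0.15)(-0.25) = 0.6850
  C_23 = −[(0.85)(-0.30) − (-0.10)(-0.25)] = 0.2800
  C_31 = (-0.10)(-0.35) − (-0.15)(0.55) = 0.1175
  C_32 = −[(0.85)(-0.35) − (-0.15)(-0.05)] = 0.3050
  C_33 = (0.85)(0.55) − (-0.10)(-0.05) = 0.4625
det(I−A) = Σ_j (I−A)_1j·C_1j = (0.85)(0.3625) + (-0.10)(0.1300) + (-0.15)(0.1525) = 0.27225
adj(I−A) = Cᵀ =
  [ 0.3625   0.1300   0.1175]
  [ 0.1300   0.6850   0.3050]
  [ 0.1525   0.2800   0.4625]
(I − A)⁻¹ = adj(I−A) / det(I−A) ≈
  [   1.3315     0.4775     0.4316]
  [   0.4775     2.5161     1.1203]
  [   0.5601     1.0285     1.6988]
Δx = (I − A)⁻¹ Δd with Δd having +20 in the Tourism component and 0 elsewhere.
So Δx_1 = L_12 · (+20), where L_12 = adj(I−A)_12 / det(I−A) = 0.1300 / 0.27225.
Δx_1 = 0.1300 × (+20) / 0.27225 = 2.60 / 0.27225 ≈ 9.550.

Δx_1 = 9.550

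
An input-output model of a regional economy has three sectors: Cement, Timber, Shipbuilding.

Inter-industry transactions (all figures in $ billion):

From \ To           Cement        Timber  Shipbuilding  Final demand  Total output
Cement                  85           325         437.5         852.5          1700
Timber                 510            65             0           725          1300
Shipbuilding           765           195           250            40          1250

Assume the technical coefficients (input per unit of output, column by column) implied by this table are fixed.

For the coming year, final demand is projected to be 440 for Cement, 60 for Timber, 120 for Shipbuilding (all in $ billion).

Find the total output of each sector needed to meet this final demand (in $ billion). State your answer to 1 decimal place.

x_C = 784.2, x_T = 310.8, x_S = 649.4

Technical coefficients a_ij = z_ij / X_j:
  a_CC = 85/1700 = 0.05, a_TC = 510/1700 = 0.30, a_SC = 765/1700 = 0.45
  a_CT = 325/1300 = 0.25, a_TT = 65/1300 = 0.05, a_ST = 195/1300 = 0.15
  a_CS = 437.5/1250 = 0.35, a_TS = 0/1250 = 0.00, a_SS = 250/1250 = 0.20
I − A =
  [   0.95    -0.25    -0.35]
  [  -0.30     0.95     0.00]
  [  -0.45    -0.15     0.80]
Cofactors of I−A, C_ij = (−1)^(i+j)·(minor ij) (rows/columns in the sector order above):
  C_11 = (0.95)(0.80) − (0.00)(-0.15) = 0.7600
  C_12 = −[(-0.30)(0.80) − (0.00)(-0.45)] = 0.2400
  C_13 = (-0.30)(-0.15) − (0.95)(-0.45) = 0.4725
  C_21 = −[(-0.25)(0.80) − (-0.35)(-0.15)] = 0.2525
  C_22 = (0.95)(0.80) − (-0.35)(-0.45) = 0.6025
  C_23 = −[(0.95)(-0.15) − (-0.25)(-0.45)] = 0.2550
  C_31 = (-0.25)(0.00) − (-0.35)(0.95) = 0.3325
  C_32 = −[(0.95)(0.00) − (-0.35)(-0.30)] = 0.1050
  C_33 = (0.95)(0.95) − (-0.25)(-0.30) = 0.8275
det(I−A) = Σ_j (I−A)_1j·C_1j = (0.95)(0.7600) + (-0.25)(0.2400) + (-0.35)(0.4725) = 0.496625
adj(I−A) = Cᵀ =
  [ 0.7600   0.2525   0.3325]
  [ 0.2400   0.6025   0.1050]
  [ 0.4725   0.2550   0.8275]
(I − A)⁻¹ = adj(I−A) / det(I−A) ≈
  [   1.5303     0.5084     0.6695]
  [   0.4833     1.2132     0.2114]
  [   0.9514     0.5135     1.6662]
x = (I − A)⁻¹ d = adj(I−A)·d / det(I−A), with det(I−A) = 0.496625:
  x_C = (0.7600·440 + 0.2525·60 + 0.3325·120) / 0.496625 = 389.45 / 0.496625 ≈ 784.2
  x_T = (0.2400·440 + 0.6025·60 + 0.1050·120) / 0.496625 = 154.35 / 0.496625 ≈ 310.8
  x_S = (0.4725·440 + 0.2550·60 + 0.8275·120) / 0.496625 = 322.50 / 0.496625 ≈ 649.4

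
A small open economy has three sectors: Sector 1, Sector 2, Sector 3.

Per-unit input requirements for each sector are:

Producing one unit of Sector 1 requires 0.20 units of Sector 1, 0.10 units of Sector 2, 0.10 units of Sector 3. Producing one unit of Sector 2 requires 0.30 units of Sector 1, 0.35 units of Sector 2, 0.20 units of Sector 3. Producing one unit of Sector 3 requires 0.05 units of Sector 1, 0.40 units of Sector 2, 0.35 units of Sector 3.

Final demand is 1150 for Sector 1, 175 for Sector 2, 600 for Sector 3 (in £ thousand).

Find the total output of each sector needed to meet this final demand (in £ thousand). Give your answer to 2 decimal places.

I − A =
  [   0.80    -0.30    -0.05]
  [  -0.10     0.65    -0.40]
  [  -0.10    -0.20     0.65]
Cofactors of I−A, C_ij = (−1)^(i+j)·(minor ij) (rows/columns in the sector order above):
  C_11 = (0.65)(0.65) − (-0.40)(-0.20) = 0.3425
  C_12 = −[(-0.10)(0.65) − (-0.40)(-0.10)] = 0.1050
  C_13 = (-0.10)(-0.20) − (0.65)(-0.10) = 0.0850
  C_21 = −[(-0.30)(0.65) − (-0.05)(-0.20)] = 0.2050
  C_22 = (0.80)(0.65) − (-0.05)(-0.10) = 0.5150
  C_23 = −[(0.80)(-0.20) − (-0.30)(-0.10)] = 0.1900
  C_31 = (-0.30)(-0.40) − (-0.05)(0.65) = 0.1525
  C_32 = −[(0.80)(-0.40) − (-0.05)(-0.10)] = 0.3250
  C_33 = (0.80)(0.65) − (-0.30)(-0.10) = 0.4900
det(I−A) = Σ_j (I−A)_1j·C_1j = (0.80)(0.3425) + (-0.30)(0.1050) + (-0.05)(0.0850) = 0.23825
adj(I−A) = Cᵀ =
  [ 0.3425   0.2050   0.1525]
  [ 0.1050   0.5150   0.3250]
  [ 0.0850   0.1900   0.4900]
(I − A)⁻¹ = adj(I−A) / det(I−A) ≈
  [   1.4376     0.8604     0.6401]
  [   0.4407     2.1616     1.3641]
  [   0.3568     0.7975     2.0567]
x = (I − A)⁻¹ d = adj(I−A)·d / det(I−A), with det(I−A) = 0.23825:
  x_1 = (0.3425·1150 + 0.2050·175 + 0.1525·600) / 0.23825 = 521.25 / 0.23825 ≈ 2187.83
  x_2 = (0.1050·1150 + 0.5150·175 + 0.3250·600) / 0.23825 = 405.875 / 0.23825 ≈ 1703.57
  x_3 = (0.0850·1150 + 0.1900·175 + 0.4900·600) / 0.23825 = 425.00 / 0.23825 ≈ 1783.84

x_1 = 2187.83, x_2 = 1703.57, x_3 = 1783.84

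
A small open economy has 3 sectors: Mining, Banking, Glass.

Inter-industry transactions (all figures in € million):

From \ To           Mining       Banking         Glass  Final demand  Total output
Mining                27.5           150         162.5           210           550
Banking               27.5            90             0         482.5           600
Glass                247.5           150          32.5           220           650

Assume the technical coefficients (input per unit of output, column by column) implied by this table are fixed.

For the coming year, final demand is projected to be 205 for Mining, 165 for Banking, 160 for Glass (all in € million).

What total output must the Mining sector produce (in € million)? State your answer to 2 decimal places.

x_1 = 379.34

Technical coefficients a_ij = z_ij / X_j:
  a_11 = 27.5/550 = 0.05, a_21 = 27.5/550 = 0.05, a_31 = 247.5/550 = 0.45
  a_12 = 150/600 = 0.25, a_22 = 90/600 = 0.15, a_32 = 150/600 = 0.25
  a_13 = 162.5/650 = 0.25, a_23 = 0/650 = 0.00, a_33 = 32.5/650 = 0.05
I − A =
  [   0.95    -0.25    -0.25]
  [  -0.05     0.85     0.00]
  [  -0.45    -0.25     0.95]
Cofactors of I−A, C_ij = (−1)^(i+j)·(minor ij) (rows/columns in the sector order above):
  C_11 = (0.85)(0.95) − (0.00)(-0.25) = 0.8075
  C_12 = −[(-0.05)(0.95) − (0.00)(-0.45)] = 0.0475
  C_13 = (-0.05)(-0.25) − (0.85)(-0.45) = 0.3950
  C_21 = −[(-0.25)(0.95) − (-0.25)(-0.25)] = 0.3000
  C_22 = (0.95)(0.95) − (-0.25)(-0.45) = 0.7900
  C_23 = −[(0.95)(-0.25) − (-0.25)(-0.45)] = 0.3500
  C_31 = (-0.25)(0.00) − (-0.25)(0.85) = 0.2125
  C_32 = −[(0.95)(0.00) − (-0.25)(-0.05)] = 0.0125
  C_33 = (0.95)(0.85) − (-0.25)(-0.05) = 0.7950
det(I−A) = Σ_j (I−A)_1j·C_1j = (0.95)(0.8075) + (-0.25)(0.0475) + (-0.25)(0.3950) = 0.6565
adj(I−A) = Cᵀ =
  [ 0.8075   0.3000   0.2125]
  [ 0.0475   0.7900   0.0125]
  [ 0.3950   0.3500   0.7950]
(I − A)⁻¹ = adj(I−A) / det(I−A) ≈
  [   1.2300     0.4570     0.3237]
  [   0.0724     1.2034     0.0190]
  [   0.6017     0.5331     1.2110]
x = (I − A)⁻¹ d = adj(I−A)·d / det(I−A), with det(I−A) = 0.6565:
  x_1 = (0.8075·205 + 0.3000·165 + 0.2125·160) / 0.6565 = 249.0375 / 0.6565 ≈ 379.34
  x_2 = (0.0475·205 + 0.7900·165 + 0.0125·160) / 0.6565 = 142.0875 / 0.6565 ≈ 216.43
  x_3 = (0.3950·205 + 0.3500·165 + 0.7950·160) / 0.6565 = 265.925 / 0.6565 ≈ 405.06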